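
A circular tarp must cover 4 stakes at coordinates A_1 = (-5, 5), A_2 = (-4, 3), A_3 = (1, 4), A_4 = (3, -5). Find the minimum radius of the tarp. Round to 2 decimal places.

A smallest enclosing disk is always determined by at most three of the input points on its boundary.
The farthest pair is A_1–A_4 with squared distance 164. The circle on this segment as diameter has centre (-1, 0) and r² = 164/4 = 41.
Check A_2: distance² to centre = 18 ≤ 41, so it lies inside.
All remaining points lie in this disk, and no smaller disk contains both endpoints, so this is the minimum enclosing circle.
r = √41 ≈ 6.40.

6.40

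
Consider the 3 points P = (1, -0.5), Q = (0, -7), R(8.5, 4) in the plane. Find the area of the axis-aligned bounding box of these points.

93.5

x ranges over [0, 8.5], width 8.5.
y ranges over [-7, 4], height 11.
Area = 8.5 × 11 = 93.5.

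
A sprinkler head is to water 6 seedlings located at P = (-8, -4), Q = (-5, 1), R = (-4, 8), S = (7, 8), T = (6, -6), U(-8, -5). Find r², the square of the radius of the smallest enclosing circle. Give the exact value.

By Welzl's lemma the MEC is supported by two points (diametrically opposite) or three points (on a circumcircle).
The farthest pair is S–U with squared distance 394. The circle on this segment as diameter has centre (-0.5, 1.5) and r² = 394/4 = 98.5.
Check P: distance² to centre = 86.5 ≤ 98.5, so it lies inside.
All remaining points lie in this disk, and no smaller disk contains both endpoints, so this is the minimum enclosing circle.

98.5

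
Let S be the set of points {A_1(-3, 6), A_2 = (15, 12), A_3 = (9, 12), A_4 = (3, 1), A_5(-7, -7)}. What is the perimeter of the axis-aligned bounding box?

Width = max x − min x = 15 − (-7) = 22.
Height = max y − min y = 12 − (-7) = 19.
Perimeter = 2(22 + 19) = 82.

82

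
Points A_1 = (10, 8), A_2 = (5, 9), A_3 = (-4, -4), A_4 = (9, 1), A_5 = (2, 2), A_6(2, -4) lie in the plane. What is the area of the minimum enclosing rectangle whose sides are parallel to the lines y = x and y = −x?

In coordinates u = x + y, v = x − y the rectangle is axis-aligned; the map (x,y)→(u,v) scales areas by 2.
u-values: 18, 14, -8, 10, 4, -2; range = 18 − (-8) = 26.
v-values: 2, -4, 0, 8, 0, 6; range = 8 − (-4) = 12.
Area = (26 × 12) / 2 = 156.

156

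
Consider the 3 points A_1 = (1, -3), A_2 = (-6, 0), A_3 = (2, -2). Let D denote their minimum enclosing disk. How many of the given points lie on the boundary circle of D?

Side lengths²: A_1A_2² = 58, A_1A_3² = 2, A_2A_3² = 68.
Since A_2A_3² = 68 ≥ 58 + 2 = 60, the angle opposite A_2A_3 is not acute, so the smallest enclosing circle has A_2A_3 as diameter.
Centre = midpoint of A_2A_3 = (-2, -1), r² = 68/4 = 17.
The points at distance exactly r from the centre are A_2, A_3 — 2 points.

2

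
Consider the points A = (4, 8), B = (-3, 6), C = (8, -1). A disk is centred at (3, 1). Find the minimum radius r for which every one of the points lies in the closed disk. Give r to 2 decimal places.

The required radius is the distance from (3, 1) to the farthest point.
Squared distances: 50, 61, 29.
Maximum is 61, attained at B.
r = √61 ≈ 7.81.

7.81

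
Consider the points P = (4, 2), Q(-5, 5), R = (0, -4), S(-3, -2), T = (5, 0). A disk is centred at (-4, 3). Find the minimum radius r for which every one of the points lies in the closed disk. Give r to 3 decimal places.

The required radius is the distance from (-4, 3) to the farthest point.
Squared distances: 65, 5, 65, 26, 90.
Maximum is 90, attained at T.
r = √90 ≈ 9.487.

9.487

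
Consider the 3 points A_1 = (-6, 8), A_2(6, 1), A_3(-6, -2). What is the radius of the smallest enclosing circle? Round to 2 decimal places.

Side lengths²: A_1A_2² = 193, A_1A_3² = 100, A_2A_3² = 153.
Since A_1A_2² = 193 < 153 + 100 = 253, the triangle is acute, so the smallest enclosing circle is the circumcircle.
Circumcentre = (-0.875, 3), r² = 51.265625.
r = √(51.265625) ≈ 7.16.

7.16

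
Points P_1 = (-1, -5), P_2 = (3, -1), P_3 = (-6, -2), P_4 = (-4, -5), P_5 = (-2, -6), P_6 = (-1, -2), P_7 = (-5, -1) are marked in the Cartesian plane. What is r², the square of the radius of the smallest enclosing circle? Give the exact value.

The farthest pair is P_2–P_3 with squared distance 82. The circle on this segment as diameter has centre (-1.5, -1.5) and r² = 82/4 = 20.5.
Check P_1: distance² to centre = 12.5 ≤ 20.5, so it lies inside.
All remaining points lie in this disk, and no smaller disk contains both endpoints, so this is the minimum enclosing circle.

20.5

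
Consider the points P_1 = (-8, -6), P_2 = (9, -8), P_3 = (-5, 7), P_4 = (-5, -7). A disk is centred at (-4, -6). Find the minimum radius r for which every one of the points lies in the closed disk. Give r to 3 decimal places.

The required radius is the distance from (-4, -6) to the farthest point.
Squared distances: 16, 173, 170, 2.
Maximum is 173, attained at P_2.
r = √173 ≈ 13.153.

13.153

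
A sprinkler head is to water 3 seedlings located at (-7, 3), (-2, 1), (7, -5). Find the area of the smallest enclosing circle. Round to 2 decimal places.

Call the three points A, B, C in the order given.
Side lengths²: AB² = 29, AC² = 260, BC² = 117.
Since AC² = 260 ≥ 117 + 29 = 146, the angle opposite AC is not acute, so the smallest enclosing circle has AC as diameter.
Centre = midpoint of AC = (0, -1), r² = 260/4 = 65.
Area = π·r² = π·65 ≈ 204.20.

204.20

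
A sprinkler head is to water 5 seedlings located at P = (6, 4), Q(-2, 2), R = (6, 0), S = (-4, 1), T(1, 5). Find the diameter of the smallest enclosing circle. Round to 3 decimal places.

10.492

By Welzl's lemma the MEC is supported by two points (diametrically opposite) or three points (on a circumcircle).
The minimum enclosing circle is determined by three boundary points: P, R, S.
Their circumcentre is (1.15, 2) with r² = 27.5225.
The farthest remaining point Q is at distance² 9.9225 ≤ 27.5225.
Diameter = 2r = 2√(27.5225) ≈ 10.492.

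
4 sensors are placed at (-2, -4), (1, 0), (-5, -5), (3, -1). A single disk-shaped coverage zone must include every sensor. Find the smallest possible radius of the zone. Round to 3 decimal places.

4.472

The farthest pair is (-5, -5)–(3, -1) with squared distance 80. The circle on this segment as diameter has centre (-1, -3) and r² = 80/4 = 20.
Check (-2, -4): distance² to centre = 2 ≤ 20, so it lies inside.
All remaining points lie in this disk, and no smaller disk contains both endpoints, so this is the minimum enclosing circle.
r = √20 ≈ 4.472.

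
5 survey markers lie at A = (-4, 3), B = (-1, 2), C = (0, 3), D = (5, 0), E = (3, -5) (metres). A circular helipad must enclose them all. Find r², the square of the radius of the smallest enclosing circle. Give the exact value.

The minimum enclosing circle is determined by three boundary points: A, D, E.
Their circumcentre is (-9/34, -27/34) with r² = 16385/578.
The farthest remaining point C is at distance² 8361/578 ≤ 16385/578.

16385/578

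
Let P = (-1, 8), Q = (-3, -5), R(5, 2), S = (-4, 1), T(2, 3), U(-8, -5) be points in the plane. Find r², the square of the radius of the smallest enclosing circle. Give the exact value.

59.405

The minimum enclosing circle is determined by three boundary points: P, R, U.
Their circumcentre is (-2.55, 0.45) with r² = 59.405.
The farthest remaining point Q is at distance² 29.905 ≤ 59.405.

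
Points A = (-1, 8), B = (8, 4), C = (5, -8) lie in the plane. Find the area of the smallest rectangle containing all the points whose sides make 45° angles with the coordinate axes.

In coordinates u = x + y, v = x − y the rectangle is axis-aligned; the map (x,y)→(u,v) scales areas by 2.
u-values: 7, 12, -3; range = 12 − (-3) = 15.
v-values: -9, 4, 13; range = 13 − (-9) = 22.
Area = (15 × 22) / 2 = 165.

165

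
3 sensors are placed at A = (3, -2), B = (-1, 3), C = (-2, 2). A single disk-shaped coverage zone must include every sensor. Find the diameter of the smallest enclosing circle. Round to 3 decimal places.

Side lengths²: AB² = 41, AC² = 41, BC² = 2.
Since AC² = 41 < 41 + 2 = 43, the triangle is acute, so the smallest enclosing circle is the circumcircle.
Circumcentre = (13/18, 5/18), r² = 1681/162.
Diameter = 2r = 2√(1681/162) ≈ 6.443.

6.443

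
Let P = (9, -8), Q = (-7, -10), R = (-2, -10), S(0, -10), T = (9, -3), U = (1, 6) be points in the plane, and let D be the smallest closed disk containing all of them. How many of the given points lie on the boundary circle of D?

The minimum enclosing circle of a finite set is fixed by two of the points (as a diameter) or three (as a circumcircle).
The minimum enclosing circle is determined by three boundary points: P, Q, U.
Their circumcentre is (1/3, -11/3) with r² = 845/9.
The farthest remaining point T is at distance² 680/9 ≤ 845/9.
The points at distance exactly r from the centre are P, Q, U — 3 points.

3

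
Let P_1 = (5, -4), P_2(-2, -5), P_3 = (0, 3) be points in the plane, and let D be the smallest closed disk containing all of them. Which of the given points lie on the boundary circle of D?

Side lengths²: P_1P_2² = 50, P_1P_3² = 74, P_2P_3² = 68.
Since P_1P_3² = 74 < 68 + 50 = 118, the triangle is acute, so the smallest enclosing circle is the circumcircle.
Circumcentre = (29/27, -41/27), r² = 15725/729.
The points at distance exactly r from the centre are P_1, P_2, P_3 — 3 points.

P_1, P_2, P_3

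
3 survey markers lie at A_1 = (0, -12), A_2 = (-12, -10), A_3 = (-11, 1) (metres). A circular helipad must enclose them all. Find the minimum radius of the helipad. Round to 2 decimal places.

Side lengths²: A_1A_2² = 148, A_1A_3² = 290, A_2A_3² = 122.
Since A_1A_3² = 290 ≥ 148 + 122 = 270, the angle opposite A_1A_3 is not acute, so the smallest enclosing circle has A_1A_3 as diameter.
Centre = midpoint of A_1A_3 = (-5.5, -5.5), r² = 290/4 = 72.5.
r = √(72.5) ≈ 8.51.

8.51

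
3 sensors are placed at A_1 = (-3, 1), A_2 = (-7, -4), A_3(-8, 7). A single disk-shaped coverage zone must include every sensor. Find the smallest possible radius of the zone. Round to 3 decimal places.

Side lengths²: A_1A_2² = 41, A_1A_3² = 61, A_2A_3² = 122.
Since A_2A_3² = 122 ≥ 61 + 41 = 102, the angle opposite A_2A_3 is not acute, so the smallest enclosing circle has A_2A_3 as diameter.
Centre = midpoint of A_2A_3 = (-7.5, 1.5), r² = 122/4 = 30.5.
r = √(30.5) ≈ 5.523.

5.523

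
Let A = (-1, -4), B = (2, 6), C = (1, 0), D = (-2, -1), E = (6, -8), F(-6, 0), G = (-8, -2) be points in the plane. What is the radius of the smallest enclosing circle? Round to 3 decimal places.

8.256

The minimum enclosing circle of a finite set is fixed by two of the points (as a diameter) or three (as a circumcircle).
The minimum enclosing circle is determined by three boundary points: B, E, G.
Their circumcentre is (11/43, -89/43) with r² = 126034/1849.
The farthest remaining point F is at distance² 80282/1849 ≤ 126034/1849.
r = √(126034/1849) ≈ 8.256.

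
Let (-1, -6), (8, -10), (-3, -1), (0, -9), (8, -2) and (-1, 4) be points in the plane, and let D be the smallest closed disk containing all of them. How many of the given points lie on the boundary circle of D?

A smallest enclosing disk is always determined by at most three of the input points on its boundary.
The farthest pair is (8, -10)–(-1, 4) with squared distance 277. The circle on this segment as diameter has centre (3.5, -3) and r² = 277/4 = 69.25.
Check (-1, -6): distance² to centre = 29.25 ≤ 69.25, so it lies inside.
All remaining points lie in this disk, and no smaller disk contains both endpoints, so this is the minimum enclosing circle.
The points at distance exactly r from the centre are (8, -10), (-1, 4) — 2 points.

2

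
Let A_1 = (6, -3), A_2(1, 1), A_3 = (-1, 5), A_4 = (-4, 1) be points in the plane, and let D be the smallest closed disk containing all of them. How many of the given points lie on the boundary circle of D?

3

The minimum enclosing circle is determined by three boundary points: A_1, A_3, A_4.
Their circumcentre is (37/26, 3/52) with r² = 81925/2704.
The farthest remaining point A_2 is at distance² 2885/2704 ≤ 81925/2704.
The points at distance exactly r from the centre are A_1, A_3, A_4 — 3 points.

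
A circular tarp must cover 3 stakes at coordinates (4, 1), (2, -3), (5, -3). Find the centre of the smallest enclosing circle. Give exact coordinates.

Call the three points A, B, C in the order given.
Side lengths²: AB² = 20, AC² = 17, BC² = 9.
Since AB² = 20 < 17 + 9 = 26, the triangle is acute, so the smallest enclosing circle is the circumcircle.
Circumcentre = (3.5, -1.25), r² = 5.3125.
Centre = (3.5, -1.25).

(3.5, -1.25)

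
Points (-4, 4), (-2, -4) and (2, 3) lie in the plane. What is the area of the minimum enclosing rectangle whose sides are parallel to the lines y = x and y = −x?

55

In coordinates u = x + y, v = x − y the rectangle is axis-aligned; the map (x,y)→(u,v) scales areas by 2.
u-values: 0, -6, 5; range = 5 − (-6) = 11.
v-values: -8, 2, -1; range = 2 − (-8) = 10.
Area = (11 × 10) / 2 = 55.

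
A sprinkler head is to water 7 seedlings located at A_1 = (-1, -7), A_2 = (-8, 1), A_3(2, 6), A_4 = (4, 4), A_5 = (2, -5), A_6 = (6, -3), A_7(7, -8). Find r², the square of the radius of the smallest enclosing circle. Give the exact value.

The minimum enclosing circle of a finite set is fixed by two of the points (as a diameter) or three (as a circumcircle).
The minimum enclosing circle is determined by three boundary points: A_2, A_3, A_7.
Their circumcentre is (1/22, -57/22) with r² = 18785/242.
The farthest remaining point A_4 is at distance² 14297/242 ≤ 18785/242.

18785/242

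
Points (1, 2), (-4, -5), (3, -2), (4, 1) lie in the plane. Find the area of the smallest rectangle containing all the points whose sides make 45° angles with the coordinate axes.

In coordinates u = x + y, v = x − y the rectangle is axis-aligned; the map (x,y)→(u,v) scales areas by 2.
u-values: 3, -9, 1, 5; range = 5 − (-9) = 14.
v-values: -1, 1, 5, 3; range = 5 − (-1) = 6.
Area = (14 × 6) / 2 = 42.

42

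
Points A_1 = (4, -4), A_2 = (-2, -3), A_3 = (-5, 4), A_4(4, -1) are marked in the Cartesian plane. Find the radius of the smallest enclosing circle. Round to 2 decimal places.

6.02

By Welzl's lemma the MEC is supported by two points (diametrically opposite) or three points (on a circumcircle).
The farthest pair is A_1–A_3 with squared distance 145. The circle on this segment as diameter has centre (-0.5, 0) and r² = 145/4 = 36.25.
Check A_2: distance² to centre = 11.25 ≤ 36.25, so it lies inside.
All remaining points lie in this disk, and no smaller disk contains both endpoints, so this is the minimum enclosing circle.
r = √(36.25) ≈ 6.02.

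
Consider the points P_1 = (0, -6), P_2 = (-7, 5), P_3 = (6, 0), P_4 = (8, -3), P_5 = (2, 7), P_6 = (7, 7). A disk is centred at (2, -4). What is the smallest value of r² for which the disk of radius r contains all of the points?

The required radius is the distance from (2, -4) to the farthest point.
Squared distances: 8, 162, 32, 37, 121, 146.
Maximum is 162, attained at P_2.

162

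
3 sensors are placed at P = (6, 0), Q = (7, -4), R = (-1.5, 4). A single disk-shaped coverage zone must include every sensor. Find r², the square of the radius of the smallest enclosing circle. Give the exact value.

Side lengths²: PQ² = 17, PR² = 72.25, QR² = 136.25.
Since QR² = 136.25 ≥ 72.25 + 17 = 89.25, the angle opposite QR is not acute, so the smallest enclosing circle has QR as diameter.
Centre = midpoint of QR = (2.75, 0), r² = 136.25/4 = 34.0625.

34.0625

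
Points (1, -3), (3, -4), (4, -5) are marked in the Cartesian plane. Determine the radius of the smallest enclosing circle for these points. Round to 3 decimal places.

1.803

Call the three points A, B, C in the order given.
Side lengths²: AB² = 5, AC² = 13, BC² = 2.
Since AC² = 13 ≥ 5 + 2 = 7, the angle opposite AC is not acute, so the smallest enclosing circle has AC as diameter.
Centre = midpoint of AC = (2.5, -4), r² = 13/4 = 3.25.
r = √(3.25) ≈ 1.803.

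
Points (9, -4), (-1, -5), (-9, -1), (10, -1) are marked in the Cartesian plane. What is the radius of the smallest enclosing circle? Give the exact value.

9.5

The farthest pair is (-9, -1)–(10, -1) with squared distance 361. The circle on this segment as diameter has centre (0.5, -1) and r² = 361/4 = 90.25.
Check (9, -4): distance² to centre = 81.25 ≤ 90.25, so it lies inside.
All remaining points lie in this disk, and no smaller disk contains both endpoints, so this is the minimum enclosing circle.
r = √(90.25) = 9.5.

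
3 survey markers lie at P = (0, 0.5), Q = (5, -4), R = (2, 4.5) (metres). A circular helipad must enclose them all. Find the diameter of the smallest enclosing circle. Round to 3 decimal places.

Side lengths²: PQ² = 45.25, PR² = 20, QR² = 81.25.
Since QR² = 81.25 ≥ 45.25 + 20 = 65.25, the angle opposite QR is not acute, so the smallest enclosing circle has QR as diameter.
Centre = midpoint of QR = (3.5, 0.25), r² = 81.25/4 = 20.3125.
Diameter = 2r = 2√(20.3125) ≈ 9.014.

9.014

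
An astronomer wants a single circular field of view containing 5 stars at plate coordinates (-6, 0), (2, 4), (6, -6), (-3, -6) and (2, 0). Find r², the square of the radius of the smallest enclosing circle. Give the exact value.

A smallest enclosing disk is always determined by at most three of the input points on its boundary.
The minimum enclosing circle is determined by three boundary points: (-6, 0), (2, 4), (6, -6).
Their circumcentre is (0.25, -2.5) with r² = 45.3125.
The farthest remaining point (-3, -6) is at distance² 22.8125 ≤ 45.3125.

45.3125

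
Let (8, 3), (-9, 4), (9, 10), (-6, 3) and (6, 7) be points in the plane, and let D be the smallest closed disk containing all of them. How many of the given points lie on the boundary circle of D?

The farthest pair is (-9, 4)–(9, 10) with squared distance 360. The circle on this segment as diameter has centre (0, 7) and r² = 360/4 = 90.
Check (8, 3): distance² to centre = 80 ≤ 90, so it lies inside.
All remaining points lie in this disk, and no smaller disk contains both endpoints, so this is the minimum enclosing circle.
The points at distance exactly r from the centre are (-9, 4), (9, 10) — 2 points.

2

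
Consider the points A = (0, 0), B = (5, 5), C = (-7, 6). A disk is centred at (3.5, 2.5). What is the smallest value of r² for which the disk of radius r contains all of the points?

122.5

The required radius is the distance from (3.5, 2.5) to the farthest point.
Squared distances: 18.5, 8.5, 122.5.
Maximum is 122.5, attained at C.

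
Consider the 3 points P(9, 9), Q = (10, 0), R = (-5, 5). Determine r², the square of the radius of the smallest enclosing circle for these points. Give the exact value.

Side lengths²: PQ² = 82, PR² = 212, QR² = 250.
Since QR² = 250 < 212 + 82 = 294, the triangle is acute, so the smallest enclosing circle is the circumcircle.
Circumcentre = (38/13, 49/13), r² = 10865/169.

10865/169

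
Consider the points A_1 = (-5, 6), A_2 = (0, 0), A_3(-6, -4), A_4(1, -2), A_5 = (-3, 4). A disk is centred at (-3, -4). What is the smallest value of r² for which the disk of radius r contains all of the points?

The required radius is the distance from (-3, -4) to the farthest point.
Squared distances: 104, 25, 9, 20, 64.
Maximum is 104, attained at A_1.

104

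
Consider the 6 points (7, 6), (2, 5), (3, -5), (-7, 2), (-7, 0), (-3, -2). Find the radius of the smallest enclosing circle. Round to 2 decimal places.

The minimum enclosing circle is determined by three boundary points: (7, 6), (3, -5), (-7, 0).
Their circumcentre is (9/26, 57/26) with r² = 19865/338.
The farthest remaining point (-7, 2) is at distance² 18253/338 ≤ 19865/338.
r = √(19865/338) ≈ 7.67.

7.67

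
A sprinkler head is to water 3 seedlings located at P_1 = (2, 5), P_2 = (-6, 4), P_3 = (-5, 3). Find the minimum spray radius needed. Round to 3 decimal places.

4.031

Side lengths²: P_1P_2² = 65, P_1P_3² = 53, P_2P_3² = 2.
Since P_1P_2² = 65 ≥ 53 + 2 = 55, the angle opposite P_1P_2 is not acute, so the smallest enclosing circle has P_1P_2 as diameter.
Centre = midpoint of P_1P_2 = (-2, 4.5), r² = 65/4 = 16.25.
r = √(16.25) ≈ 4.031.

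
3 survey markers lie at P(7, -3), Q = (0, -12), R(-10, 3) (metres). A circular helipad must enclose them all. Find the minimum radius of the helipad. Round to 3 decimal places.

Side lengths²: PQ² = 130, PR² = 325, QR² = 325.
Since QR² = 325 < 325 + 130 = 455, the triangle is acute, so the smallest enclosing circle is the circumcircle.
Circumcentre = (-2.5, -17/6), r² = 1625/18.
r = √(1625/18) ≈ 9.501.

9.501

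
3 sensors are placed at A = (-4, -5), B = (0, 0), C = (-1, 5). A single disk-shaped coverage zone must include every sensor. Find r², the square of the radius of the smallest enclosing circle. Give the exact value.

27.25

Side lengths²: AB² = 41, AC² = 109, BC² = 26.
Since AC² = 109 ≥ 41 + 26 = 67, the angle opposite AC is not acute, so the smallest enclosing circle has AC as diameter.
Centre = midpoint of AC = (-2.5, 0), r² = 109/4 = 27.25.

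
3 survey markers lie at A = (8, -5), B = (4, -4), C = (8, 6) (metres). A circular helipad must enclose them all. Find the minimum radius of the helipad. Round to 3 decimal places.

Side lengths²: AB² = 17, AC² = 121, BC² = 116.
Since AC² = 121 < 116 + 17 = 133, the triangle is acute, so the smallest enclosing circle is the circumcircle.
Circumcentre = (7.25, 0.5), r² = 30.8125.
r = √(30.8125) ≈ 5.551.

5.551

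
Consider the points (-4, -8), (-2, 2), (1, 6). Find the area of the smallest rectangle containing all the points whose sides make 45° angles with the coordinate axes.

In coordinates u = x + y, v = x − y the rectangle is axis-aligned; the map (x,y)→(u,v) scales areas by 2.
u-values: -12, 0, 7; range = 7 − (-12) = 19.
v-values: 4, -4, -5; range = 4 − (-5) = 9.
Area = (19 × 9) / 2 = 85.5.

85.5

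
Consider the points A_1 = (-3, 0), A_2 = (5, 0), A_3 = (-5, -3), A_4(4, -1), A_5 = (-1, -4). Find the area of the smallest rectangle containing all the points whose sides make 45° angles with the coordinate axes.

52

In coordinates u = x + y, v = x − y the rectangle is axis-aligned; the map (x,y)→(u,v) scales areas by 2.
u-values: -3, 5, -8, 3, -5; range = 5 − (-8) = 13.
v-values: -3, 5, -2, 5, 3; range = 5 − (-3) = 8.
Area = (13 × 8) / 2 = 52.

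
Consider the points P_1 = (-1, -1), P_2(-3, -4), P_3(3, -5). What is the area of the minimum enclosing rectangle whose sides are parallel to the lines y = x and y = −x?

In coordinates u = x + y, v = x − y the rectangle is axis-aligned; the map (x,y)→(u,v) scales areas by 2.
u-values: -2, -7, -2; range = -2 − (-7) = 5.
v-values: 0, 1, 8; range = 8 − 0 = 8.
Area = (5 × 8) / 2 = 20.

20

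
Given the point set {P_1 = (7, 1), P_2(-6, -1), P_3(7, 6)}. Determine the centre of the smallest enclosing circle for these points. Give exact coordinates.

(0.5, 2.5)

Side lengths²: P_1P_2² = 173, P_1P_3² = 25, P_2P_3² = 218.
Since P_2P_3² = 218 ≥ 173 + 25 = 198, the angle opposite P_2P_3 is not acute, so the smallest enclosing circle has P_2P_3 as diameter.
Centre = midpoint of P_2P_3 = (0.5, 2.5), r² = 218/4 = 54.5.
Centre = (0.5, 2.5).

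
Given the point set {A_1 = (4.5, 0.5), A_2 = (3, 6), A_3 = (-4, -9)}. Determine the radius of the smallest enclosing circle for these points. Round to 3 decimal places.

Side lengths²: A_1A_2² = 32.5, A_1A_3² = 162.5, A_2A_3² = 274.
Since A_2A_3² = 274 ≥ 162.5 + 32.5 = 195, the angle opposite A_2A_3 is not acute, so the smallest enclosing circle has A_2A_3 as diameter.
Centre = midpoint of A_2A_3 = (-0.5, -1.5), r² = 274/4 = 68.5.
r = √(68.5) ≈ 8.276.

8.276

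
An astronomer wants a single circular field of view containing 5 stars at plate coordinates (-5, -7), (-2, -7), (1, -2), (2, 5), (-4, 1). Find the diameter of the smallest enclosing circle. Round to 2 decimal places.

By Welzl's lemma the MEC is supported by two points (diametrically opposite) or three points (on a circumcircle).
The farthest pair is (-5, -7)–(2, 5) with squared distance 193. The circle on this segment as diameter has centre (-1.5, -1) and r² = 193/4 = 48.25.
Check (-2, -7): distance² to centre = 36.25 ≤ 48.25, so it lies inside.
All remaining points lie in this disk, and no smaller disk contains both endpoints, so this is the minimum enclosing circle.
Diameter = 2r = 2√(48.25) ≈ 13.89.

13.89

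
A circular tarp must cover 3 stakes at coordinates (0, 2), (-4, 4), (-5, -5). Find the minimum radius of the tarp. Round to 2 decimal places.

Call the three points A, B, C in the order given.
Side lengths²: AB² = 20, AC² = 74, BC² = 82.
Since BC² = 82 < 74 + 20 = 94, the triangle is acute, so the smallest enclosing circle is the circumcircle.
Circumcentre = (-72/19, -11/19), r² = 7585/361.
r = √(7585/361) ≈ 4.58.

4.58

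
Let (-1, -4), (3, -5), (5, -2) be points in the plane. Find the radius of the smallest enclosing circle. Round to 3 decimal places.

3.162

Call the three points A, B, C in the order given.
Side lengths²: AB² = 17, AC² = 40, BC² = 13.
Since AC² = 40 ≥ 17 + 13 = 30, the angle opposite AC is not acute, so the smallest enclosing circle has AC as diameter.
Centre = midpoint of AC = (2, -3), r² = 40/4 = 10.
r = √10 ≈ 3.162.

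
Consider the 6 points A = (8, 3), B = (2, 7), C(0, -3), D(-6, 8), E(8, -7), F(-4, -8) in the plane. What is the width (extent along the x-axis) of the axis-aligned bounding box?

14

max x = 8, min x = -6, so width = 14.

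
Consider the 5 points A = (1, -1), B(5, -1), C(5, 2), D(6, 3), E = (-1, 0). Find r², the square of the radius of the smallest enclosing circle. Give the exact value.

14.5

By Welzl's lemma the MEC is supported by two points (diametrically opposite) or three points (on a circumcircle).
The farthest pair is D–E with squared distance 58. The circle on this segment as diameter has centre (2.5, 1.5) and r² = 58/4 = 14.5.
Check A: distance² to centre = 8.5 ≤ 14.5, so it lies inside.
All remaining points lie in this disk, and no smaller disk contains both endpoints, so this is the minimum enclosing circle.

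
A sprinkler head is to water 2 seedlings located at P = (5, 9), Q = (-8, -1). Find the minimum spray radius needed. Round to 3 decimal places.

The smallest circle enclosing two points has them as diameter endpoints.
Centre = midpoint = (-1.5, 4); r² = |PQ|²/4 = 269/4 = 67.25.
r = √(67.25) ≈ 8.201.

8.201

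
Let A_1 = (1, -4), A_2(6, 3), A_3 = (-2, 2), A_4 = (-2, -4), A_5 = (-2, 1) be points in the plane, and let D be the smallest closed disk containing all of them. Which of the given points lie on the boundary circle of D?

By Welzl's lemma the MEC is supported by two points (diametrically opposite) or three points (on a circumcircle).
The farthest pair is A_2–A_4 with squared distance 113. The circle on this segment as diameter has centre (2, -0.5) and r² = 113/4 = 28.25.
Check A_1: distance² to centre = 13.25 ≤ 28.25, so it lies inside.
All remaining points lie in this disk, and no smaller disk contains both endpoints, so this is the minimum enclosing circle.
The points at distance exactly r from the centre are A_2, A_4 — 2 points.

A_2, A_4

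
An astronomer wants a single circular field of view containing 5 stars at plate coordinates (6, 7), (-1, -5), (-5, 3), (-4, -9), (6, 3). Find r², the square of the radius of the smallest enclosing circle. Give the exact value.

89

By Welzl's lemma the MEC is supported by two points (diametrically opposite) or three points (on a circumcircle).
The farthest pair is (6, 7)–(-4, -9) with squared distance 356. The circle on this segment as diameter has centre (1, -1) and r² = 356/4 = 89.
Check (-1, -5): distance² to centre = 20 ≤ 89, so it lies inside.
All remaining points lie in this disk, and no smaller disk contains both endpoints, so this is the minimum enclosing circle.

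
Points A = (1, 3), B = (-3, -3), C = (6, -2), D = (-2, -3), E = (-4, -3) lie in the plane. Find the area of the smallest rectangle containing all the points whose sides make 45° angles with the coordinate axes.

55

In coordinates u = x + y, v = x − y the rectangle is axis-aligned; the map (x,y)→(u,v) scales areas by 2.
u-values: 4, -6, 4, -5, -7; range = 4 − (-7) = 11.
v-values: -2, 0, 8, 1, -1; range = 8 − (-2) = 10.
Area = (11 × 10) / 2 = 55.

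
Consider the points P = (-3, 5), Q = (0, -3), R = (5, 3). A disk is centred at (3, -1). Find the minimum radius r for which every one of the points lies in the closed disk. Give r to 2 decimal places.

8.49

The required radius is the distance from (3, -1) to the farthest point.
Squared distances: 72, 13, 20.
Maximum is 72, attained at P.
r = √72 ≈ 8.49.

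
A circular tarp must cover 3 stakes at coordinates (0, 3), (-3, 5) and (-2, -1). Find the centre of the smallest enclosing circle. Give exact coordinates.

(-2.5, 2)

Call the three points A, B, C in the order given.
Side lengths²: AB² = 13, AC² = 20, BC² = 37.
Since BC² = 37 ≥ 20 + 13 = 33, the angle opposite BC is not acute, so the smallest enclosing circle has BC as diameter.
Centre = midpoint of BC = (-2.5, 2), r² = 37/4 = 9.25.
Centre = (-2.5, 2).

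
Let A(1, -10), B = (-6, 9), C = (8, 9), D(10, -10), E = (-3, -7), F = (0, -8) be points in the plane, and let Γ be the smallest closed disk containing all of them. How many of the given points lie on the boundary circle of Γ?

The farthest pair is B–D with squared distance 617. The circle on this segment as diameter has centre (2, -0.5) and r² = 617/4 = 154.25.
Check A: distance² to centre = 91.25 ≤ 154.25, so it lies inside.
All remaining points lie in this disk, and no smaller disk contains both endpoints, so this is the minimum enclosing circle.
The points at distance exactly r from the centre are B, D — 2 points.

2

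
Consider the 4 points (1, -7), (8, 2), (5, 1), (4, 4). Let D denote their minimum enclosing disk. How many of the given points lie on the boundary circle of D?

The minimum enclosing circle of a finite set is fixed by two of the points (as a diameter) or three (as a circumcircle).
The minimum enclosing circle is determined by three boundary points: (1, -7), (8, 2), (4, 4).
Their circumcentre is (3.6, -1.8) with r² = 33.8.
The farthest remaining point (5, 1) is at distance² 9.8 ≤ 33.8.
The points at distance exactly r from the centre are (1, -7), (8, 2), (4, 4) — 3 points.

3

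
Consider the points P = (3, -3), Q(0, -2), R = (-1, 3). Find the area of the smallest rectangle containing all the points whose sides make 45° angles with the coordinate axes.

In coordinates u = x + y, v = x − y the rectangle is axis-aligned; the map (x,y)→(u,v) scales areas by 2.
u-values: 0, -2, 2; range = 2 − (-2) = 4.
v-values: 6, 2, -4; range = 6 − (-4) = 10.
Area = (4 × 10) / 2 = 20.

20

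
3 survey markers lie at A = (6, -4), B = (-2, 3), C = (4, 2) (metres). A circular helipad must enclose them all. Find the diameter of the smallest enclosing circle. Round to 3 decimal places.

10.630

Side lengths²: AB² = 113, AC² = 40, BC² = 37.
Since AB² = 113 ≥ 40 + 37 = 77, the angle opposite AB is not acute, so the smallest enclosing circle has AB as diameter.
Centre = midpoint of AB = (2, -0.5), r² = 113/4 = 28.25.
Diameter = 2r = 2√(28.25) ≈ 10.630.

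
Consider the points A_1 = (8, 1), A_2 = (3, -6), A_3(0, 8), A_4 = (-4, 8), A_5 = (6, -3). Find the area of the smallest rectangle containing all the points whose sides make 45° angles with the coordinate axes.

In coordinates u = x + y, v = x − y the rectangle is axis-aligned; the map (x,y)→(u,v) scales areas by 2.
u-values: 9, -3, 8, 4, 3; range = 9 − (-3) = 12.
v-values: 7, 9, -8, -12, 9; range = 9 − (-12) = 21.
Area = (12 × 21) / 2 = 126.

126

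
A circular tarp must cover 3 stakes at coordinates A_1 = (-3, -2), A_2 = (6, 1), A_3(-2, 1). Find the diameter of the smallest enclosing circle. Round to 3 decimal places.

9.487

Side lengths²: A_1A_2² = 90, A_1A_3² = 10, A_2A_3² = 64.
Since A_1A_2² = 90 ≥ 64 + 10 = 74, the angle opposite A_1A_2 is not acute, so the smallest enclosing circle has A_1A_2 as diameter.
Centre = midpoint of A_1A_2 = (1.5, -0.5), r² = 90/4 = 22.5.
Diameter = 2r = 2√(22.5) ≈ 9.487.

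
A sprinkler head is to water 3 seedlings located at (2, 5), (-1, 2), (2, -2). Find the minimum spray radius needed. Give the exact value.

3.5

Call the three points A, B, C in the order given.
Side lengths²: AB² = 18, AC² = 49, BC² = 25.
Since AC² = 49 ≥ 25 + 18 = 43, the angle opposite AC is not acute, so the smallest enclosing circle has AC as diameter.
Centre = midpoint of AC = (2, 1.5), r² = 49/4 = 12.25.
r = √(12.25) = 3.5.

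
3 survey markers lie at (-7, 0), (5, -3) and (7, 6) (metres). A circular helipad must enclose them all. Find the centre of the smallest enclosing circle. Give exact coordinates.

(3/38, 107/38)

Call the three points A, B, C in the order given.
Side lengths²: AB² = 153, AC² = 232, BC² = 85.
Since AC² = 232 < 153 + 85 = 238, the triangle is acute, so the smallest enclosing circle is the circumcircle.
Circumcentre = (3/38, 107/38), r² = 41905/722.
Centre = (3/38, 107/38).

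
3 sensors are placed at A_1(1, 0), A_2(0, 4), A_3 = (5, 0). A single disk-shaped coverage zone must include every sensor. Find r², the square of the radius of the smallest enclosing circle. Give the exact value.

Side lengths²: A_1A_2² = 17, A_1A_3² = 16, A_2A_3² = 41.
Since A_2A_3² = 41 ≥ 17 + 16 = 33, the angle opposite A_2A_3 is not acute, so the smallest enclosing circle has A_2A_3 as diameter.
Centre = midpoint of A_2A_3 = (2.5, 2), r² = 41/4 = 10.25.

10.25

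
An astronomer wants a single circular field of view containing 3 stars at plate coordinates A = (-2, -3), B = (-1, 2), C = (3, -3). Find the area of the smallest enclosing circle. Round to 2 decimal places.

33.49

Side lengths²: AB² = 26, AC² = 25, BC² = 41.
Since BC² = 41 < 26 + 25 = 51, the triangle is acute, so the smallest enclosing circle is the circumcircle.
Circumcentre = (0.5, -0.9), r² = 10.66.
Area = π·r² = π·10.66 ≈ 33.49.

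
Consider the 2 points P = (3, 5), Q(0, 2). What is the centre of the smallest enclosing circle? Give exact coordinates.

The smallest circle enclosing two points has them as diameter endpoints.
Centre = midpoint = (1.5, 3.5); r² = |PQ|²/4 = 18/4 = 4.5.
Centre = (1.5, 3.5).

(1.5, 3.5)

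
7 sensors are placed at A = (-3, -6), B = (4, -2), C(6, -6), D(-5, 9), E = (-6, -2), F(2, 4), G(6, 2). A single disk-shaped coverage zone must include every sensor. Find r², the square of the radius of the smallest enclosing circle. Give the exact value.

A smallest enclosing disk is always determined by at most three of the input points on its boundary.
The farthest pair is C–D with squared distance 346. The circle on this segment as diameter has centre (0.5, 1.5) and r² = 346/4 = 86.5.
Check A: distance² to centre = 68.5 ≤ 86.5, so it lies inside.
All remaining points lie in this disk, and no smaller disk contains both endpoints, so this is the minimum enclosing circle.

86.5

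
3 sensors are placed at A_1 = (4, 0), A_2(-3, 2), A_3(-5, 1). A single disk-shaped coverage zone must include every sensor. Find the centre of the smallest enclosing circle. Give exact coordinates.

Side lengths²: A_1A_2² = 53, A_1A_3² = 82, A_2A_3² = 5.
Since A_1A_3² = 82 ≥ 53 + 5 = 58, the angle opposite A_1A_3 is not acute, so the smallest enclosing circle has A_1A_3 as diameter.
Centre = midpoint of A_1A_3 = (-0.5, 0.5), r² = 82/4 = 20.5.
Centre = (-0.5, 0.5).

(-0.5, 0.5)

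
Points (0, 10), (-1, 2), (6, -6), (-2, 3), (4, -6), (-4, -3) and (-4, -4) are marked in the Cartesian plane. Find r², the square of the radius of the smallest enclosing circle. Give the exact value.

By Welzl's lemma the MEC is supported by two points (diametrically opposite) or three points (on a circumcircle).
The minimum enclosing circle is determined by three boundary points: (0, 10), (6, -6), (-4, -4).
Their circumcentre is (87/37, 65/37) with r² = 100594/1369.
The farthest remaining point (-4, -3) is at distance² 86201/1369 ≤ 100594/1369.

100594/1369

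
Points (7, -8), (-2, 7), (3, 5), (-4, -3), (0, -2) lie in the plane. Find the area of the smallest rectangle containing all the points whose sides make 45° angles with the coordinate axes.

180

In coordinates u = x + y, v = x − y the rectangle is axis-aligned; the map (x,y)→(u,v) scales areas by 2.
u-values: -1, 5, 8, -7, -2; range = 8 − (-7) = 15.
v-values: 15, -9, -2, -1, 2; range = 15 − (-9) = 24.
Area = (15 × 24) / 2 = 180.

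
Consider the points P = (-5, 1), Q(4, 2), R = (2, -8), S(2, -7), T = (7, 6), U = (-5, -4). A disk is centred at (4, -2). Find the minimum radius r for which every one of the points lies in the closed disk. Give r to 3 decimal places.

The required radius is the distance from (4, -2) to the farthest point.
Squared distances: 90, 16, 40, 29, 73, 85.
Maximum is 90, attained at P.
r = √90 ≈ 9.487.

9.487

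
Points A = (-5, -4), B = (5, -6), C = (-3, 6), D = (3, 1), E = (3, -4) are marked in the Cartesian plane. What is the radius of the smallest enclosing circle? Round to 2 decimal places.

The farthest pair is B–C with squared distance 208. The circle on this segment as diameter has centre (1, 0) and r² = 208/4 = 52.
Check A: distance² to centre = 52 ≤ 52, so it lies inside.
All remaining points lie in this disk, and no smaller disk contains both endpoints, so this is the minimum enclosing circle.
r = √52 ≈ 7.21.

7.21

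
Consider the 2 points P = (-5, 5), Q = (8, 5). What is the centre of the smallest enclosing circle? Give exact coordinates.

(1.5, 5)

The smallest circle enclosing two points has them as diameter endpoints.
Centre = midpoint = (1.5, 5); r² = |PQ|²/4 = 169/4 = 42.25.
Centre = (1.5, 5).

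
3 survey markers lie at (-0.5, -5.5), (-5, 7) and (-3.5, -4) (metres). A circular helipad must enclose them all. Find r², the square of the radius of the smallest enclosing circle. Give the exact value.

Call the three points A, B, C in the order given.
Side lengths²: AB² = 176.5, AC² = 11.25, BC² = 123.25.
Since AB² = 176.5 ≥ 123.25 + 11.25 = 134.5, the angle opposite AB is not acute, so the smallest enclosing circle has AB as diameter.
Centre = midpoint of AB = (-2.75, 0.75), r² = 176.5/4 = 44.125.

44.125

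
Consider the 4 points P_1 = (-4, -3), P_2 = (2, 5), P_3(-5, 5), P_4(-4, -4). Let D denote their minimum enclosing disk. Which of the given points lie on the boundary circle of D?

P_2, P_3, P_4

The minimum enclosing circle is determined by three boundary points: P_2, P_3, P_4.
Their circumcentre is (-1.5, 5/6) with r² = 533/18.
The farthest remaining point P_1 is at distance² 377/18 ≤ 533/18.
The points at distance exactly r from the centre are P_2, P_3, P_4 — 3 points.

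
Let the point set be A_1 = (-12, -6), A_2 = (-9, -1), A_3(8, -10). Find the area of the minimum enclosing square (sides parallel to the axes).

The bounding box has width 20 and height 9.
An axis-aligned square enclosing the set must have side ≥ max(width, height).
So the minimum side is max(20, 9) = 20.
Area = 20² = 400.

400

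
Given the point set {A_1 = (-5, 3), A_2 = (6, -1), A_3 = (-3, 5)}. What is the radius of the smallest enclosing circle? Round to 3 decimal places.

5.852

Side lengths²: A_1A_2² = 137, A_1A_3² = 8, A_2A_3² = 117.
Since A_1A_2² = 137 ≥ 117 + 8 = 125, the angle opposite A_1A_2 is not acute, so the smallest enclosing circle has A_1A_2 as diameter.
Centre = midpoint of A_1A_2 = (0.5, 1), r² = 137/4 = 34.25.
r = √(34.25) ≈ 5.852.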